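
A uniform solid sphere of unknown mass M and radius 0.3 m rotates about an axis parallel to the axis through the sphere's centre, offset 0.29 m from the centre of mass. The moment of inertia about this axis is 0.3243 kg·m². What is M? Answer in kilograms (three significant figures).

2.70

I = I_cm + Md² = (2/5)MR² + Md² = M·[0.4·(0.3)² + (0.29)²] = M·0.1201.
So M = 0.3243 / 0.1201 = 2.7002 kg.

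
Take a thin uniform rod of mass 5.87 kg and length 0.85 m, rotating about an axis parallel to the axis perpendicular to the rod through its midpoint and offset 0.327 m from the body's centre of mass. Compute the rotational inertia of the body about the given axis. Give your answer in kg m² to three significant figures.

I_cm = (1/12)ML² = (1/12)(5.87)(0.85)² = 0.35342 kg m²; centre at d = 0.327 m, so I = I_cm + Md² gives I = 0.35342 + (5.87)(0.327)² = 0.9811 kg m².

0.981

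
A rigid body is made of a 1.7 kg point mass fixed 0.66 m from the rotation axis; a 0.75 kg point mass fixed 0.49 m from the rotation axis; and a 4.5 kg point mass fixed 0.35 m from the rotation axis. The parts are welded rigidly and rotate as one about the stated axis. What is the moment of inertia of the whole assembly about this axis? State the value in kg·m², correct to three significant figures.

1.47

Point mass: I_cm = 0; centre at d = 0.66 m, so I = I_cm + Md² gives I = 0 + (1.7)(0.66)² = 0.74052 kg·m².
Point mass: I_cm = 0; centre at d = 0.49 m, so I = I_cm + Md² gives I = 0 + (0.75)(0.49)² = 0.18007 kg·m².
Point mass: I_cm = 0; centre at d = 0.35 m, so I = I_cm + Md² gives I = 0 + (4.5)(0.35)² = 0.55125 kg·m².
Total I = 0.74052 + 0.18007 + 0.55125 = 1.4718 kg·m².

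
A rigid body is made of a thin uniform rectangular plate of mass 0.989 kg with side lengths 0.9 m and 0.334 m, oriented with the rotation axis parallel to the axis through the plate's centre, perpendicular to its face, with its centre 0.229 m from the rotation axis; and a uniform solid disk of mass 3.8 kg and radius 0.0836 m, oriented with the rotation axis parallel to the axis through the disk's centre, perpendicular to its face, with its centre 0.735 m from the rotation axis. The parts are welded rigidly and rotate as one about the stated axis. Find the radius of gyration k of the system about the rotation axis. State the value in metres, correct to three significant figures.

Rectangular plate: I_cm = (1/12)M(a²+b²) = (1/12)(0.989)[(0.9)² + (0.334)²] = 0.075952 kg·m²; centre at d = 0.229 m, so I = I_cm + Md² gives I = 0.075952 + (0.989)(0.229)² = 0.12782 kg·m².
Solid disk: I_cm = (1/2)MR² = (1/2)(3.8)(0.0836)² = 0.013279 kg·m²; centre at d = 0.735 m, so I = I_cm + Md² gives I = 0.013279 + (3.8)(0.735)² = 2.0661 kg·m².
Total I = 2.1939 kg·m²; total mass M = 4.789 kg.
k = √(I/M) = √(2.1939/4.789) = 0.67685 m.

0.677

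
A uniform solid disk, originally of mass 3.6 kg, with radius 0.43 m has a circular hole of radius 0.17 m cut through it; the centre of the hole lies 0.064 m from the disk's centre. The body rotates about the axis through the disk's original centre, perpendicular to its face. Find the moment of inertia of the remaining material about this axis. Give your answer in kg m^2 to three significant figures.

0.322

Unpierced body about its centre: I₀ = (1/2)MR² = (1/2)(3.6)(0.43)² = 0.33282 kg m^2.
The removed disk has mass m = M·(r/R)² = (3.6)(0.17/0.43)² = 0.56268 kg (same uniform areal density).
Its moment of inertia about the rotation axis (parallel-axis theorem): I_hole = (1/2)mr² + md² = (1/2)(0.56268)(0.17)² + (0.56268)(0.064)² = 0.010436 kg m^2.
Treating the hole as negative mass, I = I₀ − I_hole = 0.33282 − 0.010436 = 0.32238 kg m^2.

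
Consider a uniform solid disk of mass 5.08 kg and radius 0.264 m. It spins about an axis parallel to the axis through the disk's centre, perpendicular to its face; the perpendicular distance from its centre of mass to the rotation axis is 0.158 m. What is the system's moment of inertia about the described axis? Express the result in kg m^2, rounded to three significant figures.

I_cm = (1/2)MR² = (1/2)(5.08)(0.264)² = 0.17703 kg m^2; centre at d = 0.158 m, so I = I_cm + Md² gives I = 0.17703 + (5.08)(0.158)² = 0.30384 kg m^2.

0.304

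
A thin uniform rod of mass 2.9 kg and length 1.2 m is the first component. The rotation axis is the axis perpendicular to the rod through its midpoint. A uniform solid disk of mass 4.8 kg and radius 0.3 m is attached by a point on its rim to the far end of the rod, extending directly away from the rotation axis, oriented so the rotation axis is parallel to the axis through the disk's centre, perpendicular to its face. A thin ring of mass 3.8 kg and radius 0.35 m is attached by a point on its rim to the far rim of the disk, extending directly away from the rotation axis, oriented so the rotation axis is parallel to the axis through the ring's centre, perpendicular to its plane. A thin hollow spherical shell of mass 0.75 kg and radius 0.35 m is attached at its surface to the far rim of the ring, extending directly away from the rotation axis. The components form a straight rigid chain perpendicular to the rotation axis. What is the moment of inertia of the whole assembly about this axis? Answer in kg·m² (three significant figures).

Thin rod: I_cm = (1/12)ML² = (1/12)(2.9)(1.2)² = 0.348 kg·m²; axis through the centre, so I = 0.348 kg·m².
Solid disk: I_cm = (1/2)MR² = (1/2)(4.8)(0.3)² = 0.216 kg·m²; centre at d = 0.6 + 0.3 = 0.9 m, so I = I_cm + Md² gives I = 0.216 + (4.8)(0.9)² = 4.104 kg·m².
Thin ring: I_cm = MR² = (3.8)(0.35)² = 0.4655 kg·m²; centre at d = 0.6 + 0.3 + 0.3 + 0.35 = 1.55 m, so I = I_cm + Md² gives I = 0.4655 + (3.8)(1.55)² = 9.595 kg·m².
Spherical shell: I_cm = (2/3)MR² = (2/3)(0.75)(0.35)² = 0.06125 kg·m²; centre at d = 0.6 + 0.3 + 0.3 + 0.35 + 0.35 + 0.35 = 2.25 m, so I = I_cm + Md² gives I = 0.06125 + (0.75)(2.25)² = 3.8581 kg·m².
Total I = 0.348 + 4.104 + 9.595 + 3.8581 = 17.905 kg·m².

17.9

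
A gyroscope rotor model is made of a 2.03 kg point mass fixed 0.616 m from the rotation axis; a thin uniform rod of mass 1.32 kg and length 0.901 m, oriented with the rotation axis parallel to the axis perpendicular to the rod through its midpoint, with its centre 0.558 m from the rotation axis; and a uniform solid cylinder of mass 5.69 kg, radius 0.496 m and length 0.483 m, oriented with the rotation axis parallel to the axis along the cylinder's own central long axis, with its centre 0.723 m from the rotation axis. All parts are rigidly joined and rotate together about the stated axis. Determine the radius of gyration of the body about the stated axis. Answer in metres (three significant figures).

Point mass: I_cm = 0; centre at d = 0.616 m, so I = I_cm + Md² gives I = 0 + (2.03)(0.616)² = 0.7703 kg m^2.
Thin rod: I_cm = (1/12)ML² = (1/12)(1.32)(0.901)² = 0.089298 kg m^2; centre at d = 0.558 m, so I = I_cm + Md² gives I = 0.089298 + (1.32)(0.558)² = 0.5003 kg m^2.
Solid cylinder: I_cm = (1/2)MR² = (1/2)(5.69)(0.496)² = 0.69992 kg m^2; centre at d = 0.723 m, so I = I_cm + Md² gives I = 0.69992 + (5.69)(0.723)² = 3.6742 kg m^2.
Total I = 4.9448 kg m^2; total mass M = 9.04 kg.
k = √(I/M) = √(4.9448/9.04) = 0.73959 m.

0.740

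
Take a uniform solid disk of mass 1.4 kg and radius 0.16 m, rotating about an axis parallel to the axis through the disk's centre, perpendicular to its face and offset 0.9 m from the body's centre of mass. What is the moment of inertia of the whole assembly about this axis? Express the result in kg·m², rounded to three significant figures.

1.15

I_cm = (1/2)MR² = (1/2)(1.4)(0.16)² = 0.01792 kg·m²; centre at d = 0.9 m, so the parallel axis theorem gives I = 0.01792 + (1.4)(0.9)² = 1.1519 kg·m².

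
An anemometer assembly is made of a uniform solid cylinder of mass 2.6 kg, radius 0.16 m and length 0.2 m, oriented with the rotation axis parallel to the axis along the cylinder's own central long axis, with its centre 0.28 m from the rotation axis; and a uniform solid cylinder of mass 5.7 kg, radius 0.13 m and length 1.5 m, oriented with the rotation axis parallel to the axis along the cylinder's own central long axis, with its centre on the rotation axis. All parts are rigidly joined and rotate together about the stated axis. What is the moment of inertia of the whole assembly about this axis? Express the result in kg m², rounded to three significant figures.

Solid cylinder: I_cm = (1/2)MR² = (1/2)(2.6)(0.16)² = 0.03328 kg m²; centre at d = 0.28 m, so the parallel axis theorem gives I = 0.03328 + (2.6)(0.28)² = 0.23712 kg m².
Solid cylinder: I_cm = (1/2)MR² = (1/2)(5.7)(0.13)² = 0.048165 kg m²; axis through the centre, so I = 0.048165 kg m².
Total I = 0.23712 + 0.048165 = 0.28529 kg m².

0.285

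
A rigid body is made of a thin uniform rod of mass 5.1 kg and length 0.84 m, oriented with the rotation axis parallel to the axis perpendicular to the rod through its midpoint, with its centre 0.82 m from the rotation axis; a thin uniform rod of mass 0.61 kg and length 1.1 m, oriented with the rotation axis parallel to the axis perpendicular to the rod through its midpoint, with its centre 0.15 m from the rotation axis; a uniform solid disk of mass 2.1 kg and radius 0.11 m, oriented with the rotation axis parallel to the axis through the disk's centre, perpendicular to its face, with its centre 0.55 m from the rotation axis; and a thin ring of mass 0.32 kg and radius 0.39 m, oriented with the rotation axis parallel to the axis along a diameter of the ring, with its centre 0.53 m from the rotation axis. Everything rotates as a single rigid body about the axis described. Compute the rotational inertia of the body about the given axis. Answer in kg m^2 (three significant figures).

4.57

Thin rod: I_cm = (1/12)ML² = (1/12)(5.1)(0.84)² = 0.29988 kg m^2; centre at d = 0.82 m, so I = I_cm + Md² gives I = 0.29988 + (5.1)(0.82)² = 3.7291 kg m^2.
Thin rod: I_cm = (1/12)ML² = (1/12)(0.61)(1.1)² = 0.061508 kg m^2; centre at d = 0.15 m, so I = I_cm + Md² gives I = 0.061508 + (0.61)(0.15)² = 0.075233 kg m^2.
Solid disk: I_cm = (1/2)MR² = (1/2)(2.1)(0.11)² = 0.012705 kg m^2; centre at d = 0.55 m, so I = I_cm + Md² gives I = 0.012705 + (2.1)(0.55)² = 0.64796 kg m^2.
Thin ring: I_cm = (1/2)MR² = (1/2)(0.32)(0.39)² = 0.024336 kg m^2; centre at d = 0.53 m, so I = I_cm + Md² gives I = 0.024336 + (0.32)(0.53)² = 0.11422 kg m^2.
Total I = 3.7291 + 0.075233 + 0.64796 + 0.11422 = 4.5665 kg m^2.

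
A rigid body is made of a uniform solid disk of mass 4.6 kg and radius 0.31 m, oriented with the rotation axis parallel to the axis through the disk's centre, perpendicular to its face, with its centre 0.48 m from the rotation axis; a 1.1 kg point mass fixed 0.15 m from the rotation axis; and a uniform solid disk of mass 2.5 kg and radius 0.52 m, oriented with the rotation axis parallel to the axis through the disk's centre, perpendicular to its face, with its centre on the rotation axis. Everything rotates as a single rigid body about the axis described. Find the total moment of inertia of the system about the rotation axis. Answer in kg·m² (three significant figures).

Solid disk: I_cm = (1/2)MR² = (1/2)(4.6)(0.31)² = 0.22103 kg·m²; centre at d = 0.48 m, so I = I_cm + Md² gives I = 0.22103 + (4.6)(0.48)² = 1.2809 kg·m².
Point mass: I_cm = 0; centre at d = 0.15 m, so I = I_cm + Md² gives I = 0 + (1.1)(0.15)² = 0.02475 kg·m².
Solid disk: I_cm = (1/2)MR² = (1/2)(2.5)(0.52)² = 0.338 kg·m²; axis through the centre, so I = 0.338 kg·m².
Total I = 1.2809 + 0.02475 + 0.338 = 1.6436 kg·m².

1.64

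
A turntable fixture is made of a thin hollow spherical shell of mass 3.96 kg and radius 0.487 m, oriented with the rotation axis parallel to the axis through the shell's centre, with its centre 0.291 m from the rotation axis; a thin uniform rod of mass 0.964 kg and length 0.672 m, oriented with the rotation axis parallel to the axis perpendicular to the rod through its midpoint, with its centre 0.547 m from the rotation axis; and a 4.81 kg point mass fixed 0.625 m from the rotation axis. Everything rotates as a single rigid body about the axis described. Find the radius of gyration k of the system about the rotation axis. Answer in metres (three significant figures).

0.570

Spherical shell: I_cm = (2/3)MR² = (2/3)(3.96)(0.487)² = 0.62613 kg m²; centre at d = 0.291 m, so I = I_cm + Md² gives I = 0.62613 + (3.96)(0.291)² = 0.96146 kg m².
Thin rod: I_cm = (1/12)ML² = (1/12)(0.964)(0.672)² = 0.036277 kg m²; centre at d = 0.547 m, so I = I_cm + Md² gives I = 0.036277 + (0.964)(0.547)² = 0.32471 kg m².
Point mass: I_cm = 0; centre at d = 0.625 m, so I = I_cm + Md² gives I = 0 + (4.81)(0.625)² = 1.8789 kg m².
Total I = 3.1651 kg m²; total mass M = 9.734 kg.
k = √(I/M) = √(3.1651/9.734) = 0.57023 m.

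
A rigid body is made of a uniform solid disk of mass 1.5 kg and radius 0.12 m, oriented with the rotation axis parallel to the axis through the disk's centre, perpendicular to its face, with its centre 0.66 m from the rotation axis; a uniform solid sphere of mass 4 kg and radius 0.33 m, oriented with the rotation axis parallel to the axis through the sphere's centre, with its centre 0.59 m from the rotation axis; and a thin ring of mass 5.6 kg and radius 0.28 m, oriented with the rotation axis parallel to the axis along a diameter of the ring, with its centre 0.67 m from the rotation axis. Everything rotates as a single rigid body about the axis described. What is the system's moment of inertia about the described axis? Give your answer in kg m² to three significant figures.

Solid disk: I_cm = (1/2)MR² = (1/2)(1.5)(0.12)² = 0.0108 kg m²; centre at d = 0.66 m, so the parallel axis theorem gives I = 0.0108 + (1.5)(0.66)² = 0.6642 kg m².
Solid sphere: I_cm = (2/5)MR² = (2/5)(4)(0.33)² = 0.17424 kg m²; centre at d = 0.59 m, so the parallel axis theorem gives I = 0.17424 + (4)(0.59)² = 1.5666 kg m².
Thin ring: I_cm = (1/2)MR² = (1/2)(5.6)(0.28)² = 0.21952 kg m²; centre at d = 0.67 m, so the parallel axis theorem gives I = 0.21952 + (5.6)(0.67)² = 2.7334 kg m².
Total I = 0.6642 + 1.5666 + 2.7334 = 4.9642 kg m².

4.96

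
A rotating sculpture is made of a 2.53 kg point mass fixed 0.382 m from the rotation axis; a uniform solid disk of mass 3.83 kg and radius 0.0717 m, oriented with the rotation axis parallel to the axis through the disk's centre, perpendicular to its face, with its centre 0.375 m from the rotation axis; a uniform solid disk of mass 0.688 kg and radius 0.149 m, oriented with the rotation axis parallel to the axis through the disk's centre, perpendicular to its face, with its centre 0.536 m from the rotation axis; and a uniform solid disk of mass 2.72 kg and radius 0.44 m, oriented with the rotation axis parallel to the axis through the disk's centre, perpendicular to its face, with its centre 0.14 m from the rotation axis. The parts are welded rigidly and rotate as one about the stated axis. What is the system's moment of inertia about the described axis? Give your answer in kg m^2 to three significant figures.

1.44

Point mass: I_cm = 0; centre at d = 0.382 m, so the parallel axis theorem gives I = 0 + (2.53)(0.382)² = 0.36919 kg m^2.
Solid disk: I_cm = (1/2)MR² = (1/2)(3.83)(0.0717)² = 0.0098448 kg m^2; centre at d = 0.375 m, so the parallel axis theorem gives I = 0.0098448 + (3.83)(0.375)² = 0.54844 kg m^2.
Solid disk: I_cm = (1/2)MR² = (1/2)(0.688)(0.149)² = 0.0076371 kg m^2; centre at d = 0.536 m, so the parallel axis theorem gives I = 0.0076371 + (0.688)(0.536)² = 0.2053 kg m^2.
Solid disk: I_cm = (1/2)MR² = (1/2)(2.72)(0.44)² = 0.2633 kg m^2; centre at d = 0.14 m, so the parallel axis theorem gives I = 0.2633 + (2.72)(0.14)² = 0.31661 kg m^2.
Total I = 0.36919 + 0.54844 + 0.2053 + 0.31661 = 1.4395 kg m^2.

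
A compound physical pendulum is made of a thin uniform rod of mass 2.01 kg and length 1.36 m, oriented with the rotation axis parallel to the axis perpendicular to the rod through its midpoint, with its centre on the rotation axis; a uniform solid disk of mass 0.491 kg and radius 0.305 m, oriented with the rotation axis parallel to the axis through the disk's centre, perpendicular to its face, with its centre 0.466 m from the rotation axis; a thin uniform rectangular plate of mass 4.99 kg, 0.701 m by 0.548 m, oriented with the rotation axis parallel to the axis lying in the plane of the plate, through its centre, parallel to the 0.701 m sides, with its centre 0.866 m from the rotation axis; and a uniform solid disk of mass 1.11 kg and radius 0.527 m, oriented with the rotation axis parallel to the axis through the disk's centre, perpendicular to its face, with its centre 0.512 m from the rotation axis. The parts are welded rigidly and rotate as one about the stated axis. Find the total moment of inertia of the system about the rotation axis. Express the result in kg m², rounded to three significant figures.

4.75

Thin rod: I_cm = (1/12)ML² = (1/12)(2.01)(1.36)² = 0.30981 kg m²; axis through the centre, so I = 0.30981 kg m².
Solid disk: I_cm = (1/2)MR² = (1/2)(0.491)(0.305)² = 0.022838 kg m²; centre at d = 0.466 m, so I = I_cm + Md² gives I = 0.022838 + (0.491)(0.466)² = 0.12946 kg m².
Rectangular plate: I_cm = (1/12)Mb² = (1/12)(4.99)(0.548)² = 0.12488 kg m²; centre at d = 0.866 m, so I = I_cm + Md² gives I = 0.12488 + (4.99)(0.866)² = 3.8672 kg m².
Solid disk: I_cm = (1/2)MR² = (1/2)(1.11)(0.527)² = 0.15414 kg m²; centre at d = 0.512 m, so I = I_cm + Md² gives I = 0.15414 + (1.11)(0.512)² = 0.44512 kg m².
Total I = 0.30981 + 0.12946 + 3.8672 + 0.44512 = 4.7515 kg m².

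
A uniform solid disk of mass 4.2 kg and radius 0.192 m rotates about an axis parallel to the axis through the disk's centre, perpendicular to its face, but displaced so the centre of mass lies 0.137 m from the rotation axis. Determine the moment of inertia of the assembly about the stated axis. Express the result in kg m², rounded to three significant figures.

I_cm = (1/2)MR² = (1/2)(4.2)(0.192)² = 0.077414 kg m²; centre at d = 0.137 m, so the parallel axis theorem gives I = 0.077414 + (4.2)(0.137)² = 0.15624 kg m².

0.156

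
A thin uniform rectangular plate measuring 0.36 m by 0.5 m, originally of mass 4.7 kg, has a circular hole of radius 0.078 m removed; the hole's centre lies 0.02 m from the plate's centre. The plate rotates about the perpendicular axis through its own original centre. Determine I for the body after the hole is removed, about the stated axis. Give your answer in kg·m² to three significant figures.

Unpierced body about its centre: I₀ = (1/12)M(a²+b²) = (1/12)(4.7)[(0.36)² + (0.5)²] = 0.14868 kg·m².
The removed disk has mass m = M·πr²/(ab) = (4.7)·π(0.078)²/(0.36·0.5) = 0.49907 kg (same uniform areal density).
Its moment of inertia about the rotation axis (parallel-axis theorem): I_hole = (1/2)mr² + md² = (1/2)(0.49907)(0.078)² + (0.49907)(0.02)² = 0.0017178 kg·m².
Treating the hole as negative mass, I = I₀ − I_hole = 0.14868 − 0.0017178 = 0.14696 kg·m².

0.147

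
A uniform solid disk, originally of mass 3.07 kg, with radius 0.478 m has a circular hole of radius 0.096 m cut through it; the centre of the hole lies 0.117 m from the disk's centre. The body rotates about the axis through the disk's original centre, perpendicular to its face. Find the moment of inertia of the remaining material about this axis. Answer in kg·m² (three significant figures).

Unpierced body about its centre: I₀ = (1/2)MR² = (1/2)(3.07)(0.478)² = 0.35072 kg·m².
The removed disk has mass m = M·(r/R)² = (3.07)(0.096/0.478)² = 0.12383 kg (same uniform areal density).
Its moment of inertia about the rotation axis (parallel-axis theorem): I_hole = (1/2)mr² + md² = (1/2)(0.12383)(0.096)² + (0.12383)(0.117)² = 0.0022657 kg·m².
Treating the hole as negative mass, I = I₀ − I_hole = 0.35072 − 0.0022657 = 0.34846 kg·m².

0.348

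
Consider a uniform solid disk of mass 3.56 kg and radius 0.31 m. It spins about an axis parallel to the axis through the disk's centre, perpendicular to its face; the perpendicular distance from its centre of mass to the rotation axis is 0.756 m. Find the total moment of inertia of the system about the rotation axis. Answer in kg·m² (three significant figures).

2.21

I_cm = (1/2)MR² = (1/2)(3.56)(0.31)² = 0.17106 kg·m²; centre at d = 0.756 m, so the parallel axis theorem gives I = 0.17106 + (3.56)(0.756)² = 2.2057 kg·m².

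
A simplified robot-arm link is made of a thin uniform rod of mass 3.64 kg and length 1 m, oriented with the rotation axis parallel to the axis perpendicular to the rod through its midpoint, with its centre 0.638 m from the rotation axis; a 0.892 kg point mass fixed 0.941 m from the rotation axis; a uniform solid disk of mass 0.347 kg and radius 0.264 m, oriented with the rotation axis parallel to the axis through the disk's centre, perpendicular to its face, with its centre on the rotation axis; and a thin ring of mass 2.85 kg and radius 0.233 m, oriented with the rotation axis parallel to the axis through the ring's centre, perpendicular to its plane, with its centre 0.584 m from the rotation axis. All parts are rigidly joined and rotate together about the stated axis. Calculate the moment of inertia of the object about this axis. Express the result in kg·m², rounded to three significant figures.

3.71

Thin rod: I_cm = (1/12)ML² = (1/12)(3.64)(1)² = 0.30333 kg·m²; centre at d = 0.638 m, so the parallel axis theorem gives I = 0.30333 + (3.64)(0.638)² = 1.785 kg·m².
Point mass: I_cm = 0; centre at d = 0.941 m, so the parallel axis theorem gives I = 0 + (0.892)(0.941)² = 0.78985 kg·m².
Solid disk: I_cm = (1/2)MR² = (1/2)(0.347)(0.264)² = 0.012092 kg·m²; axis through the centre, so I = 0.012092 kg·m².
Thin ring: I_cm = MR² = (2.85)(0.233)² = 0.15472 kg·m²; centre at d = 0.584 m, so the parallel axis theorem gives I = 0.15472 + (2.85)(0.584)² = 1.1267 kg·m².
Total I = 1.785 + 0.78985 + 0.012092 + 1.1267 = 3.7136 kg·m².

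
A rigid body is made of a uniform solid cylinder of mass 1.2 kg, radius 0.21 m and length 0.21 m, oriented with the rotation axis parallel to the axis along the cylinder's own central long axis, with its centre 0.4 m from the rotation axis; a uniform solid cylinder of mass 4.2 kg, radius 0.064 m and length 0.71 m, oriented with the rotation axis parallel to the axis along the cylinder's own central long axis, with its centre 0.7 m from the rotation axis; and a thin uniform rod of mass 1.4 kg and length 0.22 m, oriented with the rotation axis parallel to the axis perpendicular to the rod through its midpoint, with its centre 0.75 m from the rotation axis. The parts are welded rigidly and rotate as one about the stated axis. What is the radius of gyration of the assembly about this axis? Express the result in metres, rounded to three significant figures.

0.673

Solid cylinder: I_cm = (1/2)MR² = (1/2)(1.2)(0.21)² = 0.02646 kg m²; centre at d = 0.4 m, so I = I_cm + Md² gives I = 0.02646 + (1.2)(0.4)² = 0.21846 kg m².
Solid cylinder: I_cm = (1/2)MR² = (1/2)(4.2)(0.064)² = 0.0086016 kg m²; centre at d = 0.7 m, so I = I_cm + Md² gives I = 0.0086016 + (4.2)(0.7)² = 2.0666 kg m².
Thin rod: I_cm = (1/12)ML² = (1/12)(1.4)(0.22)² = 0.0056467 kg m²; centre at d = 0.75 m, so I = I_cm + Md² gives I = 0.0056467 + (1.4)(0.75)² = 0.79315 kg m².
Total I = 3.0782 kg m²; total mass M = 6.8 kg.
k = √(I/M) = √(3.0782/6.8) = 0.67281 m.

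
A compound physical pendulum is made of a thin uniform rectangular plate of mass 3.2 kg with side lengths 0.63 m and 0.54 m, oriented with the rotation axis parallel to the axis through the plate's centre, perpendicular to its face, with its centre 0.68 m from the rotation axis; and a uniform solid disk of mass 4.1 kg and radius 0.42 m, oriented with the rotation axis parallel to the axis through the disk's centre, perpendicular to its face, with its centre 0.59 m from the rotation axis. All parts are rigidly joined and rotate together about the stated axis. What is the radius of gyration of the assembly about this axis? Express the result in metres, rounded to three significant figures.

0.688

Rectangular plate: I_cm = (1/12)M(a²+b²) = (1/12)(3.2)[(0.63)² + (0.54)²] = 0.1836 kg·m²; centre at d = 0.68 m, so the parallel axis theorem gives I = 0.1836 + (3.2)(0.68)² = 1.6633 kg·m².
Solid disk: I_cm = (1/2)MR² = (1/2)(4.1)(0.42)² = 0.36162 kg·m²; centre at d = 0.59 m, so the parallel axis theorem gives I = 0.36162 + (4.1)(0.59)² = 1.7888 kg·m².
Total I = 3.4521 kg·m²; total mass M = 7.3 kg.
k = √(I/M) = √(3.4521/7.3) = 0.68767 m.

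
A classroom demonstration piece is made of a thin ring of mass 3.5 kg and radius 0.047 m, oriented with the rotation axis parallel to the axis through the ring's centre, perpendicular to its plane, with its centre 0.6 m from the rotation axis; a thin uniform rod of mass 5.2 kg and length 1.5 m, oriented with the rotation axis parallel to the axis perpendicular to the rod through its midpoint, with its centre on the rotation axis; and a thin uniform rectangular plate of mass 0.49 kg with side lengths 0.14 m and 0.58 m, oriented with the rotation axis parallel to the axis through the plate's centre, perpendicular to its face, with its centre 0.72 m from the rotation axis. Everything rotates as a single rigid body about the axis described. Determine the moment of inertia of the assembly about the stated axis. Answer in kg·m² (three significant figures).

2.51

Thin ring: I_cm = MR² = (3.5)(0.047)² = 0.0077315 kg·m²; centre at d = 0.6 m, so the parallel axis theorem gives I = 0.0077315 + (3.5)(0.6)² = 1.2677 kg·m².
Thin rod: I_cm = (1/12)ML² = (1/12)(5.2)(1.5)² = 0.975 kg·m²; axis through the centre, so I = 0.975 kg·m².
Rectangular plate: I_cm = (1/12)M(a²+b²) = (1/12)(0.49)[(0.14)² + (0.58)²] = 0.014537 kg·m²; centre at d = 0.72 m, so the parallel axis theorem gives I = 0.014537 + (0.49)(0.72)² = 0.26855 kg·m².
Total I = 1.2677 + 0.975 + 0.26855 = 2.5113 kg·m².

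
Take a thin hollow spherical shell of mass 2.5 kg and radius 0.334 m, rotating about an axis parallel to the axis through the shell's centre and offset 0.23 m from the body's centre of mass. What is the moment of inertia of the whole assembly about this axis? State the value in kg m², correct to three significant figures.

0.318

I_cm = (2/3)MR² = (2/3)(2.5)(0.334)² = 0.18593 kg m²; centre at d = 0.23 m, so I = I_cm + Md² gives I = 0.18593 + (2.5)(0.23)² = 0.31818 kg m².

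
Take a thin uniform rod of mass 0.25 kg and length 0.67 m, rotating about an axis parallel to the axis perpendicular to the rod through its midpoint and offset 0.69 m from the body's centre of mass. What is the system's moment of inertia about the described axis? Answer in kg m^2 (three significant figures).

I_cm = (1/12)ML² = (1/12)(0.25)(0.67)² = 0.0093521 kg m^2; centre at d = 0.69 m, so I = I_cm + Md² gives I = 0.0093521 + (0.25)(0.69)² = 0.12838 kg m^2.

0.128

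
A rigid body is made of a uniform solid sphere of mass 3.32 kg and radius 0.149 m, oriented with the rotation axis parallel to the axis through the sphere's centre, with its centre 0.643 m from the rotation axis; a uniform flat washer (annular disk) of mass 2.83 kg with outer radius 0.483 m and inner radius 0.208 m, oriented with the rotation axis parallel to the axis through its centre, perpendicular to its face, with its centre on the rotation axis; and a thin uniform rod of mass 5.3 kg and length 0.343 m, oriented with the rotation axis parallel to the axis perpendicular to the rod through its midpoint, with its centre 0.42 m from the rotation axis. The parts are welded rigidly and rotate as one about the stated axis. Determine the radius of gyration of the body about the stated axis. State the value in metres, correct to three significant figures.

Solid sphere: I_cm = (2/5)MR² = (2/5)(3.32)(0.149)² = 0.029483 kg m^2; centre at d = 0.643 m, so I = I_cm + Md² gives I = 0.029483 + (3.32)(0.643)² = 1.4021 kg m^2.
Annular disk: I_cm = (1/2)M(R²+r²) = (1/2)(2.83)[(0.483)² + (0.208)²] = 0.39132 kg m^2; axis through the centre, so I = 0.39132 kg m^2.
Thin rod: I_cm = (1/12)ML² = (1/12)(5.3)(0.343)² = 0.051962 kg m^2; centre at d = 0.42 m, so I = I_cm + Md² gives I = 0.051962 + (5.3)(0.42)² = 0.98688 kg m^2.
Total I = 2.7803 kg m^2; total mass M = 11.45 kg.
k = √(I/M) = √(2.7803/11.45) = 0.49277 m.

0.493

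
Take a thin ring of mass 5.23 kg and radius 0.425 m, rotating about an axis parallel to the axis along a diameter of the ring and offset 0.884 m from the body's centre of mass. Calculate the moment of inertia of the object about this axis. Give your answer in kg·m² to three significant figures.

4.56

I_cm = (1/2)MR² = (1/2)(5.23)(0.425)² = 0.47233 kg·m²; centre at d = 0.884 m, so the parallel axis theorem gives I = 0.47233 + (5.23)(0.884)² = 4.5593 kg·m².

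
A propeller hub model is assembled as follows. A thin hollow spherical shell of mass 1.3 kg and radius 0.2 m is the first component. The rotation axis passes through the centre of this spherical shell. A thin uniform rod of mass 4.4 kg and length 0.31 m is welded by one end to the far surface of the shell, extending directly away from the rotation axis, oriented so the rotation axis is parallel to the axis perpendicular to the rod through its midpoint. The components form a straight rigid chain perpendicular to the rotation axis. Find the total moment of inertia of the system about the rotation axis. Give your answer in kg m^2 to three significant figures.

Spherical shell: I_cm = (2/3)MR² = (2/3)(1.3)(0.2)² = 0.034667 kg m^2; axis through the centre, so I = 0.034667 kg m^2.
Thin rod: I_cm = (1/12)ML² = (1/12)(4.4)(0.31)² = 0.035237 kg m^2; centre at d = 0.2 + 0.155 = 0.355 m, so I = I_cm + Md² gives I = 0.035237 + (4.4)(0.355)² = 0.58975 kg m^2.
Total I = 0.034667 + 0.58975 = 0.62441 kg m^2.

0.624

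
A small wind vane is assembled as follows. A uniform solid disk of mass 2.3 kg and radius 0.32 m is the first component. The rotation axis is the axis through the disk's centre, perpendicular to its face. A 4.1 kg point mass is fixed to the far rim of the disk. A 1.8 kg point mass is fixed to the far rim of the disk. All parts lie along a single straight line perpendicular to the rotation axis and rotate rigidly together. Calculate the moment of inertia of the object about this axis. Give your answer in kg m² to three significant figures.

Solid disk: I_cm = (1/2)MR² = (1/2)(2.3)(0.32)² = 0.11776 kg m²; axis through the centre, so I = 0.11776 kg m².
Point mass: I_cm = 0; centre at d = 0.32 m, so I = I_cm + Md² gives I = 0 + (4.1)(0.32)² = 0.41984 kg m².
Point mass: I_cm = 0; centre at d = 0.32 m, so I = I_cm + Md² gives I = 0 + (1.8)(0.32)² = 0.18432 kg m².
Total I = 0.11776 + 0.41984 + 0.18432 = 0.72192 kg m².

0.722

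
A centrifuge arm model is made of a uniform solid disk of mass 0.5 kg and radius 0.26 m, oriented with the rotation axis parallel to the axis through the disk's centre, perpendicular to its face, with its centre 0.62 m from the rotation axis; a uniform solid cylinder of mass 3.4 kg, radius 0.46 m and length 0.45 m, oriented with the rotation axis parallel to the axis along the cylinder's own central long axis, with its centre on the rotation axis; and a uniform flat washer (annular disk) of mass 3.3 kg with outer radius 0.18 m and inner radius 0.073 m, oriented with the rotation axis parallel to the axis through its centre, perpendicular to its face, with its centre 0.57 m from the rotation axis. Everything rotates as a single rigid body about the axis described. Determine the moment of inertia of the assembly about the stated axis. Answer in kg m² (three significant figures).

Solid disk: I_cm = (1/2)MR² = (1/2)(0.5)(0.26)² = 0.0169 kg m²; centre at d = 0.62 m, so I = I_cm + Md² gives I = 0.0169 + (0.5)(0.62)² = 0.2091 kg m².
Solid cylinder: I_cm = (1/2)MR² = (1/2)(3.4)(0.46)² = 0.35972 kg m²; axis through the centre, so I = 0.35972 kg m².
Annular disk: I_cm = (1/2)M(R²+r²) = (1/2)(3.3)[(0.18)² + (0.073)²] = 0.062253 kg m²; centre at d = 0.57 m, so I = I_cm + Md² gives I = 0.062253 + (3.3)(0.57)² = 1.1344 kg m².
Total I = 0.2091 + 0.35972 + 1.1344 = 1.7032 kg m².

1.70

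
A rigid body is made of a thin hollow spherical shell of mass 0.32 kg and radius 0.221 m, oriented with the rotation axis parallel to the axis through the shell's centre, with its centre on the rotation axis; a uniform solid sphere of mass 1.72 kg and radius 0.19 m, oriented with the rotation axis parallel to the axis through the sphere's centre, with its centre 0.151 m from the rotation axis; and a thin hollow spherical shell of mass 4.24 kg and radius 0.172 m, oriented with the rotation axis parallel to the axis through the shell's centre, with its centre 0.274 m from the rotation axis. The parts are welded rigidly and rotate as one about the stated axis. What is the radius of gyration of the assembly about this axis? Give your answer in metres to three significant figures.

0.275

Spherical shell: I_cm = (2/3)MR² = (2/3)(0.32)(0.221)² = 0.010419 kg m²; axis through the centre, so I = 0.010419 kg m².
Solid sphere: I_cm = (2/5)MR² = (2/5)(1.72)(0.19)² = 0.024837 kg m²; centre at d = 0.151 m, so I = I_cm + Md² gives I = 0.024837 + (1.72)(0.151)² = 0.064055 kg m².
Spherical shell: I_cm = (2/3)MR² = (2/3)(4.24)(0.172)² = 0.083624 kg m²; centre at d = 0.274 m, so I = I_cm + Md² gives I = 0.083624 + (4.24)(0.274)² = 0.40195 kg m².
Total I = 0.47642 kg m²; total mass M = 6.28 kg.
k = √(I/M) = √(0.47642/6.28) = 0.27543 m.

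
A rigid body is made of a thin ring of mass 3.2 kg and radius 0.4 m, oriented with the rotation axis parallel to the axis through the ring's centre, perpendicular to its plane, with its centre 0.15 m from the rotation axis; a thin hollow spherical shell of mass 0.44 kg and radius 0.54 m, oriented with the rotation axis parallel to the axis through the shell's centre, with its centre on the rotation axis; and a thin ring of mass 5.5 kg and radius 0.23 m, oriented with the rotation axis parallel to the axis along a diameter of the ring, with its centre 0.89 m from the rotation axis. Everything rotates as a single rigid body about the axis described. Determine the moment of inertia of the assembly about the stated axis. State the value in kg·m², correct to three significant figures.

Thin ring: I_cm = MR² = (3.2)(0.4)² = 0.512 kg·m²; centre at d = 0.15 m, so the parallel axis theorem gives I = 0.512 + (3.2)(0.15)² = 0.584 kg·m².
Spherical shell: I_cm = (2/3)MR² = (2/3)(0.44)(0.54)² = 0.085536 kg·m²; axis through the centre, so I = 0.085536 kg·m².
Thin ring: I_cm = (1/2)MR² = (1/2)(5.5)(0.23)² = 0.14548 kg·m²; centre at d = 0.89 m, so the parallel axis theorem gives I = 0.14548 + (5.5)(0.89)² = 4.502 kg·m².
Total I = 0.584 + 0.085536 + 4.502 = 5.1716 kg·m².

5.17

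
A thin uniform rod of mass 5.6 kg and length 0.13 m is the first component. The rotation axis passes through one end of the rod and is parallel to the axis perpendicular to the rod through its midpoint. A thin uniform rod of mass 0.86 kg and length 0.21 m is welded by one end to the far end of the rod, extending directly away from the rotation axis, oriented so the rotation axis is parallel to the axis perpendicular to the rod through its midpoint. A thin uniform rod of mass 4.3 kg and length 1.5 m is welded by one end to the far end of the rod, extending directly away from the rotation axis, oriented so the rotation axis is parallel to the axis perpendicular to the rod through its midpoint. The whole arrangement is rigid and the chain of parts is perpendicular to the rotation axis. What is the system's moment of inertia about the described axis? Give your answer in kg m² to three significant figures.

6.00

Thin rod: I_cm = (1/12)ML² = (1/12)(5.6)(0.13)² = 0.0078867 kg m²; centre at d = 0.065 m, so I = I_cm + Md² gives I = 0.0078867 + (5.6)(0.065)² = 0.031547 kg m².
Thin rod: I_cm = (1/12)ML² = (1/12)(0.86)(0.21)² = 0.0031605 kg m²; centre at d = 0.065 + 0.065 + 0.105 = 0.235 m, so I = I_cm + Md² gives I = 0.0031605 + (0.86)(0.235)² = 0.050654 kg m².
Thin rod: I_cm = (1/12)ML² = (1/12)(4.3)(1.5)² = 0.80625 kg m²; centre at d = 0.065 + 0.065 + 0.105 + 0.105 + 0.75 = 1.09 m, so I = I_cm + Md² gives I = 0.80625 + (4.3)(1.09)² = 5.9151 kg m².
Total I = 0.031547 + 0.050654 + 5.9151 = 5.9973 kg m².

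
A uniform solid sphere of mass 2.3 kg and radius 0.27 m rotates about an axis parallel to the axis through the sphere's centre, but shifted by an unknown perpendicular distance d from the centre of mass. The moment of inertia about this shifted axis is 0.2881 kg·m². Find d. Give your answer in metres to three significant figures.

0.310

About the centre-of-mass axis, I_cm = (2/5)MR² = (2/5)(2.3)(0.27)² = 0.067068 kg·m².
Parallel axis theorem: I = I_cm + Md², so Md² = 0.2881 − 0.067068 = 0.22103 kg·m².
d = √(0.22103 / 2.3) = 0.31 m.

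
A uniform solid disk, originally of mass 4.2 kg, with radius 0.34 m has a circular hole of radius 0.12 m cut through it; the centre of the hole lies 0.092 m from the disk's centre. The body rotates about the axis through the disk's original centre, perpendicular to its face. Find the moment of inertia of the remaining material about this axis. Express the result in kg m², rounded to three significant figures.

Unpierced body about its centre: I₀ = (1/2)MR² = (1/2)(4.2)(0.34)² = 0.24276 kg m².
The removed disk has mass m = M·(r/R)² = (4.2)(0.12/0.34)² = 0.52318 kg (same uniform areal density).
Its moment of inertia about the rotation axis (parallel-axis theorem): I_hole = (1/2)mr² + md² = (1/2)(0.52318)(0.12)² + (0.52318)(0.092)² = 0.0081951 kg m².
Treating the hole as negative mass, I = I₀ − I_hole = 0.24276 − 0.0081951 = 0.23456 kg m².

0.235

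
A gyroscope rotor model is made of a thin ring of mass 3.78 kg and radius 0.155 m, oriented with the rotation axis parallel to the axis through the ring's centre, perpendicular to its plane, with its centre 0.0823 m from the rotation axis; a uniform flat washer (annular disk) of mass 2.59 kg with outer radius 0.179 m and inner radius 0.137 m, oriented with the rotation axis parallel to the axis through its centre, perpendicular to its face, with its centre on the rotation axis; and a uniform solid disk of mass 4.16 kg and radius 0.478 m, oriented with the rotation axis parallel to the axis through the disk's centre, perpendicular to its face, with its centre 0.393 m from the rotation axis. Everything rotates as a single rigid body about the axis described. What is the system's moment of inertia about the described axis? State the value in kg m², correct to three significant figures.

1.30

Thin ring: I_cm = MR² = (3.78)(0.155)² = 0.090815 kg m²; centre at d = 0.0823 m, so the parallel axis theorem gives I = 0.090815 + (3.78)(0.0823)² = 0.11642 kg m².
Annular disk: I_cm = (1/2)M(R²+r²) = (1/2)(2.59)[(0.179)² + (0.137)²] = 0.065799 kg m²; axis through the centre, so I = 0.065799 kg m².
Solid disk: I_cm = (1/2)MR² = (1/2)(4.16)(0.478)² = 0.47525 kg m²; centre at d = 0.393 m, so the parallel axis theorem gives I = 0.47525 + (4.16)(0.393)² = 1.1178 kg m².
Total I = 0.11642 + 0.065799 + 1.1178 = 1.3 kg m².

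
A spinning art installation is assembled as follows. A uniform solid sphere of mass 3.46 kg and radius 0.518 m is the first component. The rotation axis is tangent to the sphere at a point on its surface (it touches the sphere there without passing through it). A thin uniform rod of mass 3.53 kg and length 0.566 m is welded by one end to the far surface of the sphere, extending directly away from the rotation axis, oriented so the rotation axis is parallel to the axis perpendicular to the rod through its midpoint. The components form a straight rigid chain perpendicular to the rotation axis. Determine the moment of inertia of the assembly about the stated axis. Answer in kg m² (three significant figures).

Solid sphere: I_cm = (2/5)MR² = (2/5)(3.46)(0.518)² = 0.37136 kg m²; centre at d = 0.518 m, so the parallel axis theorem gives I = 0.37136 + (3.46)(0.518)² = 1.2998 kg m².
Thin rod: I_cm = (1/12)ML² = (1/12)(3.53)(0.566)² = 0.094238 kg m²; centre at d = 0.518 + 0.518 + 0.283 = 1.319 m, so the parallel axis theorem gives I = 0.094238 + (3.53)(1.319)² = 6.2356 kg m².
Total I = 1.2998 + 6.2356 = 7.5354 kg m².

7.54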